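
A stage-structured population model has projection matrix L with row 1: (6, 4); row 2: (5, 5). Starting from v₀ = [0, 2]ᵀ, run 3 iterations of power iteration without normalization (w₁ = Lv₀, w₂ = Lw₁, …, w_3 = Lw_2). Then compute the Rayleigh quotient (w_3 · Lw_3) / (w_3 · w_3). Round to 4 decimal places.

λ ≈ 9.9989

w1 = Lv₀ = (8, 10)
w2 = Lw1 = (88, 90)
w3 = Lw2 = (888, 890)
Lw3 = (8888, 8890)
w3·Lw3 = 888·8888 + 890·8890 = 15804644; w3·w3 = 888·888 + 890·890 = 1580644
λ ≈ 15804644/1580644 = 9.9989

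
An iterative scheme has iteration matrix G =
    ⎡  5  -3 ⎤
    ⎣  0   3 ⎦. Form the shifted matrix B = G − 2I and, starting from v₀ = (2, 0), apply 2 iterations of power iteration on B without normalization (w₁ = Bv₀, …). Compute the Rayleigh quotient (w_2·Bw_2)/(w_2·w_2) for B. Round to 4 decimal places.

μ ≈ 3.0000

B = G − 2I has rows (3, -3); (0, 1)
w1 = Bv₀ = (3·2 + (-3)·0; 0·2 + 1·0) = (6, 0)
w2 = Bw1 = (3·6 + (-3)·0; 0·6 + 1·0) = (18, 0)
Bw2 = (54, 0)
w2·Bw2 = 972; w2·w2 = 324; μ ≈ 972/324 = 3.0000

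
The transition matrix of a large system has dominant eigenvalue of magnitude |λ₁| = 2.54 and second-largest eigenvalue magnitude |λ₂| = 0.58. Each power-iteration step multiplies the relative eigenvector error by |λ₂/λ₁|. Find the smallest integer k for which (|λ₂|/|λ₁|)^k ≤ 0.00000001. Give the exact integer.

|λ₂/λ₁| = 0.58/2.54 = 0.22835
Need k ≥ ln(0.00000001) / ln(0.22835) = -18.4207 / -1.4769 ≈ 12.473
Smallest integer k satisfying the bound: 13

13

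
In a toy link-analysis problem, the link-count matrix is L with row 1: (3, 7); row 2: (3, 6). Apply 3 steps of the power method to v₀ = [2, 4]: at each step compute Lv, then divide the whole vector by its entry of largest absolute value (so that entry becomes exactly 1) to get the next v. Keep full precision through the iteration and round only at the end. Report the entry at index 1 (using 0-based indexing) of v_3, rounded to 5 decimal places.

Lv0 = (34.000000, 30.000000); divide by 34.000000 → v1 = (1.000000, 0.882353)
Lv1 = (9.176471, 8.294118); divide by 9.176471 → v2 = (1.000000, 0.903846)
Lv2 = (9.326923, 8.423077); divide by 9.326923 → v3 = (1.000000, 0.903093)
Requested entry of v3: 2628/2910 = 0.90309

0.90309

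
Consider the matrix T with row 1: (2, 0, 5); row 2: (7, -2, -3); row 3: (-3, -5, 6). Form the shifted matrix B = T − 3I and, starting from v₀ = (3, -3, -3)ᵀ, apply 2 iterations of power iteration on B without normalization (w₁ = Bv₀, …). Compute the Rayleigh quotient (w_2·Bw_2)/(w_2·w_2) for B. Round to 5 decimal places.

-6.61680

B = T − 3I has rows (-1, 0, 5); (7, -5, -3); (-3, -5, 3)
w1 = Bv₀ = ((-1)·3 + 0·(-3) + 5·(-3); 7·3 + (-5)·(-3) + (-3)·(-3); (-3)·3 + (-5)·(-3) + 3·(-3)) = (-18, 45, -3)
w2 = Bw1 = ((-1)·(-18) + 0·45 + 5·(-3); 7·(-18) + (-5)·45 + (-3)·(-3); (-3)·(-18) + (-5)·45 + 3·(-3)) = (3, -342, -180)
Bw2 = (-903, 2271, 1161)
w2·Bw2 = -988371; w2·w2 = 149373; μ ≈ -988371/149373 = -6.61680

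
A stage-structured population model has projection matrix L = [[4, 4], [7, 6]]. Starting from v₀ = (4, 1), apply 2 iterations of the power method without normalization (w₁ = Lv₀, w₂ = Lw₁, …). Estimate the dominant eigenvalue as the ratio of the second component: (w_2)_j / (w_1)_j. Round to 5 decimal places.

w1 = Lv₀ = (4·4 + 4·1; 7·4 + 6·1) = (20, 34)
w2 = Lw1 = (4·20 + 4·34; 7·20 + 6·34) = (216, 344)
Ratio at component: 344 / 34 = 10.11765

λ ≈ 10.11765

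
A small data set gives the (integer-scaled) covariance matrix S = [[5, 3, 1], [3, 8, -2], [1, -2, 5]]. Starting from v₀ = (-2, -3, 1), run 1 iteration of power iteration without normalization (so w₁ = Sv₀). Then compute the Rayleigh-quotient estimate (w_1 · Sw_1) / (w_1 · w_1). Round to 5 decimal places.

λ ≈ 10.14766

w1 = Sv₀ = (-18, -32, 9)
Sw1 = (-177, -328, 91)
w1·Sw1 = (-18)·(-177) + (-32)·(-328) + 9·91 = 14501; w1·w1 = (-18)·(-18) + (-32)·(-32) + 9·9 = 1429
λ ≈ 14501/1429 = 10.14766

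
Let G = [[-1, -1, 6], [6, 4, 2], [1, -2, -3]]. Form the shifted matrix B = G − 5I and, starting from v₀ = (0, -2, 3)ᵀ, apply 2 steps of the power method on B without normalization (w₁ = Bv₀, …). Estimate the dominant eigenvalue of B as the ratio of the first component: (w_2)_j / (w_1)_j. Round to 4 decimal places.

μ ≈ -12.4000

B = G − 5I has rows (-6, -1, 6); (6, -1, 2); (1, -2, -8)
w1 = Bv₀ = ((-6)·0 + (-1)·(-2) + 6·3; 6·0 + (-1)·(-2) + 2·3; 1·0 + (-2)·(-2) + (-8)·3) = (20, 8, -20)
w2 = Bw1 = ((-6)·20 + (-1)·8 + 6·(-20); 6·20 + (-1)·8 + 2·(-20); 1·20 + (-2)·8 + (-8)·(-20)) = (-248, 72, 164)
Ratio: -248/20 = -12.4000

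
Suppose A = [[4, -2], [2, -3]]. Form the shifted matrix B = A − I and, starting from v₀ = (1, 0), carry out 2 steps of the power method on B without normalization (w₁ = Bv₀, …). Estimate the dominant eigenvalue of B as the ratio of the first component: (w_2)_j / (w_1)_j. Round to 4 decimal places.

B = A − I has rows (3, -2); (2, -4)
w1 = Bv₀ = (3·1 + (-2)·0; 2·1 + (-4)·0) = (3, 2)
w2 = Bw1 = (3·3 + (-2)·2; 2·3 + (-4)·2) = (5, -2)
Ratio: 5/3 = 1.6667

1.6667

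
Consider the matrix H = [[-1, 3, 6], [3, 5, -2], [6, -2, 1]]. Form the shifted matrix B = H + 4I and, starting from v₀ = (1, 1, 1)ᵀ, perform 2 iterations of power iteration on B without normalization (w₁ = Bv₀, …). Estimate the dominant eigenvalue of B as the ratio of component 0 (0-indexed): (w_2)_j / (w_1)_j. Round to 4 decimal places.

B = H + 4I has rows (3, 3, 6); (3, 9, -2); (6, -2, 5)
w1 = Bv₀ = (12, 10, 9)
w2 = Bw1 = (120, 108, 97)
Ratio: 120/12 = 10.0000

10.0000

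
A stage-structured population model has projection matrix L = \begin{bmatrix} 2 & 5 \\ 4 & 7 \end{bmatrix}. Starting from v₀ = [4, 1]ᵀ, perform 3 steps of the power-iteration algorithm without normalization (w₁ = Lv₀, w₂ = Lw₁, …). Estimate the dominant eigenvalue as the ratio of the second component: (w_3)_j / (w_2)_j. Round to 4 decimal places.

w1 = Lv₀ = (13, 23)
w2 = Lw1 = (141, 213)
w3 = Lw2 = (1347, 2055)
Ratio at component: 2055 / 213 = 9.6479

9.6479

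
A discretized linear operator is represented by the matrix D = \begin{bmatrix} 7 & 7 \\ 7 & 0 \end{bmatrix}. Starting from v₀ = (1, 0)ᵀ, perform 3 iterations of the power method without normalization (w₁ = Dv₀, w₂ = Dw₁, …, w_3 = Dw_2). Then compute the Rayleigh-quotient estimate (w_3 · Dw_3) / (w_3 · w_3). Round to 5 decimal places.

w1 = Dv₀ = (7, 7)
w2 = Dw1 = (98, 49)
w3 = Dw2 = (1029, 686)
Dw3 = (12005, 7203)
w3·Dw3 = 1029·12005 + 686·7203 = 17294403; w3·w3 = 1029·1029 + 686·686 = 1529437
λ ≈ 17294403/1529437 = 11.30769

λ ≈ 11.30769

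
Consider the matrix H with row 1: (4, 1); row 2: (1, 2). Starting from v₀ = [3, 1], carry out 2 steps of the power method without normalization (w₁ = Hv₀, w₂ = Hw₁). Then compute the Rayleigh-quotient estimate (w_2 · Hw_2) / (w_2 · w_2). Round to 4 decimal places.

λ ≈ 4.4140

w1 = Hv₀ = (13, 5)
w2 = Hw1 = (57, 23)
Hw2 = (251, 103)
w2·Hw2 = 57·251 + 23·103 = 16676; w2·w2 = 57·57 + 23·23 = 3778
λ ≈ 16676/3778 = 4.4140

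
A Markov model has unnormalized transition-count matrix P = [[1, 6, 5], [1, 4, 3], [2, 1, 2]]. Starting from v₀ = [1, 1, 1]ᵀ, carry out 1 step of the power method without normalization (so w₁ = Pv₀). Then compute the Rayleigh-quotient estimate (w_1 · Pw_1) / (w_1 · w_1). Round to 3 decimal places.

λ ≈ 7.305

w1 = Pv₀ = (1·1 + 6·1 + 5·1; 1·1 + 4·1 + 3·1; 2·1 + 1·1 + 2·1) = (12, 8, 5)
Pw1 = (85, 59, 42)
w1·Pw1 = 12·85 + 8·59 + 5·42 = 1702; w1·w1 = 12·12 + 8·8 + 5·5 = 233
λ ≈ 1702/233 = 7.305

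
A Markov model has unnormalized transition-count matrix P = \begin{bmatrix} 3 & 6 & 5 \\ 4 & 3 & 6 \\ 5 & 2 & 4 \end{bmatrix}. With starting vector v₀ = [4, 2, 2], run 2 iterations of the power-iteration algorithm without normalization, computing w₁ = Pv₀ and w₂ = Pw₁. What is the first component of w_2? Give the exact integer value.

w1 = Pv₀ = (34, 34, 32)
w2 = Pw1 = (466, 430, 366)
The requested component of w2 is 466.

466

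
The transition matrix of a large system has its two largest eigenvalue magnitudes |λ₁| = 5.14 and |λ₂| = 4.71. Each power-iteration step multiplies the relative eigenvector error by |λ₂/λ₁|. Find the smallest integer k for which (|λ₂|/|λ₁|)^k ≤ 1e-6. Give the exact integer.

|λ₂/λ₁| = 4.71/5.14 = 0.91634
Need k ≥ ln(1e-6) / ln(0.91634) = -13.8155 / -0.0874 ≈ 158.135
Smallest integer k satisfying the bound: 159

159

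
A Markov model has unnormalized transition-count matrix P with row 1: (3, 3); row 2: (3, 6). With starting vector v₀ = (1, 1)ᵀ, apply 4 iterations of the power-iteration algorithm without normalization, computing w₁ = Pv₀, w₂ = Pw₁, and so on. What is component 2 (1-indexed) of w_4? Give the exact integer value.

w1 = Pv₀ = (6, 9)
w2 = Pw1 = (45, 72)
w3 = Pw2 = (351, 567)
w4 = Pw3 = (2754, 4455)
The requested component of w4 is 4455.

4455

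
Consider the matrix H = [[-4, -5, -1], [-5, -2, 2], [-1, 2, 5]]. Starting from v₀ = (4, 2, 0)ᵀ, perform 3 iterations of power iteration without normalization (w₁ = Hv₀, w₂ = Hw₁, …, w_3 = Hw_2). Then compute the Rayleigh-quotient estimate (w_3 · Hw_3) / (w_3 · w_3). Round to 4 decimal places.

w1 = Hv₀ = (-26, -24, 0)
w2 = Hw1 = (224, 178, -22)
w3 = Hw2 = (-1764, -1520, 22)
Hw3 = (14634, 11904, -1166)
w3·Hw3 = (-1764)·14634 + (-1520)·11904 + 22·(-1166) = -43934108; w3·w3 = (-1764)·(-1764) + (-1520)·(-1520) + 22·22 = 5422580
λ ≈ -43934108/5422580 = -8.1021

-8.1021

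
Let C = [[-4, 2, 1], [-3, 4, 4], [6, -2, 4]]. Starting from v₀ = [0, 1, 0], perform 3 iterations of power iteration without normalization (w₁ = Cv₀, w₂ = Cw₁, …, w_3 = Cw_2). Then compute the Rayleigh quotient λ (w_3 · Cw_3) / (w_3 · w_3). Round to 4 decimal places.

w1 = Cv₀ = (2, 4, -2)
w2 = Cw1 = (-2, 2, -4)
w3 = Cw2 = (8, -2, -32)
Cw3 = (-68, -160, -76)
w3·Cw3 = 8·(-68) + (-2)·(-160) + (-32)·(-76) = 2208; w3·w3 = 8·8 + (-2)·(-2) + (-32)·(-32) = 1092
λ ≈ 2208/1092 = 2.0220

λ ≈ 2.0220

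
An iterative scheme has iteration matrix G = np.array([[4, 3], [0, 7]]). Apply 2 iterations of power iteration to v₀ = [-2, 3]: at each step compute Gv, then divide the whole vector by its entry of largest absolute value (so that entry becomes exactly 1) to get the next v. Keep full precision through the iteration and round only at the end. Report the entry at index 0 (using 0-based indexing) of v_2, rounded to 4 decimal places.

0.4558

Gv0 = (1.00000, 21.00000); divide by 21.00000 → v1 = (0.04762, 1.00000)
Gv1 = (3.19048, 7.00000); divide by 7.00000 → v2 = (0.45578, 1.00000)
Requested entry of v2: 67/147 = 0.4558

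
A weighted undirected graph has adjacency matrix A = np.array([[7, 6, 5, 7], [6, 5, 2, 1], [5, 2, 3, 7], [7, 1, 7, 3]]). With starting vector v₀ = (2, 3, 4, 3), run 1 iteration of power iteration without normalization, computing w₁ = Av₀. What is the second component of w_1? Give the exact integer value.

w1 = Av₀ = (7·2 + 6·3 + 5·4 + 7·3; 6·2 + 5·3 + 2·4 + 1·3; 5·2 + 2·3 + 3·4 + 7·3; 7·2 + 1·3 + 7·4 + 3·3) = (73, 38, 49, 54)
The requested component of w1 is 38.

38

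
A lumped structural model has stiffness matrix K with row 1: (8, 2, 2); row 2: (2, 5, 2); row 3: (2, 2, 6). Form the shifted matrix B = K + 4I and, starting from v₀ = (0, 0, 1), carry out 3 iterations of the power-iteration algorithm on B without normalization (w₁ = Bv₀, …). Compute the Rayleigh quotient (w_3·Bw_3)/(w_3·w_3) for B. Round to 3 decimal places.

B = K + 4I has rows (12, 2, 2); (2, 9, 2); (2, 2, 10)
w1 = Bv₀ = (2, 2, 10)
w2 = Bw1 = (48, 42, 108)
w3 = Bw2 = (876, 690, 1260)
Bw3 = (14412, 10482, 15732)
w3·Bw3 = 39679812; w3·w3 = 2831076; μ ≈ 39679812/2831076 = 14.016

14.016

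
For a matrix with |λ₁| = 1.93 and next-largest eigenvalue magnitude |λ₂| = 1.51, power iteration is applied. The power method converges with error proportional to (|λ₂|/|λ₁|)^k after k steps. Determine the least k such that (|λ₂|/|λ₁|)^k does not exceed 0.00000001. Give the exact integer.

76

|λ₂/λ₁| = 1.51/1.93 = 0.78238
Need k ≥ ln(0.00000001) / ln(0.78238) = -18.4207 / -0.2454 ≈ 75.061
Smallest integer k satisfying the bound: 76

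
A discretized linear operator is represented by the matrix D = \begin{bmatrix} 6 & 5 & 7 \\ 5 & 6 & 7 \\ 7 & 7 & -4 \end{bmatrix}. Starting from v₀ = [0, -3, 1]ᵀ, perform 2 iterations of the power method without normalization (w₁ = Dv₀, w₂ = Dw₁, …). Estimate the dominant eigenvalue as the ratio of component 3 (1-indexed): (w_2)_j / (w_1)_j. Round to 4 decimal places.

w1 = Dv₀ = (6·0 + 5·(-3) + 7·1; 5·0 + 6·(-3) + 7·1; 7·0 + 7·(-3) + (-4)·1) = (-8, -11, -25)
w2 = Dw1 = (6·(-8) + 5·(-11) + 7·(-25); 5·(-8) + 6·(-11) + 7·(-25); 7·(-8) + 7·(-11) + (-4)·(-25)) = (-278, -281, -33)
Ratio at component: -33 / -25 = 1.3200

λ ≈ 1.3200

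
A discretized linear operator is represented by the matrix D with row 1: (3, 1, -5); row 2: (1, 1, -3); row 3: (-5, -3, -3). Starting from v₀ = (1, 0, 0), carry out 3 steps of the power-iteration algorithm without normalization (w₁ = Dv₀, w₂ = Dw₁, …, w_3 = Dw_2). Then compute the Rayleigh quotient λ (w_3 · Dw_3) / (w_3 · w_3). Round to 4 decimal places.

4.4444

w1 = Dv₀ = (3·1 + 1·0 + (-5)·0; 1·1 + 1·0 + (-3)·0; (-5)·1 + (-3)·0 + (-3)·0) = (3, 1, -5)
w2 = Dw1 = (3·3 + 1·1 + (-5)·(-5); 1·3 + 1·1 + (-3)·(-5); (-5)·3 + (-3)·1 + (-3)·(-5)) = (35, 19, -3)
w3 = Dw2 = (139, 63, -223)
Dw3 = (1595, 871, -215)
w3·Dw3 = 139·1595 + 63·871 + (-223)·(-215) = 324523; w3·w3 = 139·139 + 63·63 + (-223)·(-223) = 73019
λ ≈ 324523/73019 = 4.4444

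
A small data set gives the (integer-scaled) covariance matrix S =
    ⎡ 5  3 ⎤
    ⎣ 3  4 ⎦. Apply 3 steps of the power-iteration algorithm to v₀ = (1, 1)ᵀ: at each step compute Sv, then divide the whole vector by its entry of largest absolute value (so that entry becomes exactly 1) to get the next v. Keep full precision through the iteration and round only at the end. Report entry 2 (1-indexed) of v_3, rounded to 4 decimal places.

Sv0 = (8.00000, 7.00000); divide by 8.00000 → v1 = (1.00000, 0.87500)
Sv1 = (7.62500, 6.50000); divide by 7.62500 → v2 = (1.00000, 0.85246)
Sv2 = (7.55738, 6.40984); divide by 7.55738 → v3 = (1.00000, 0.84816)
Requested entry of v3: 391/461 = 0.8482

0.8482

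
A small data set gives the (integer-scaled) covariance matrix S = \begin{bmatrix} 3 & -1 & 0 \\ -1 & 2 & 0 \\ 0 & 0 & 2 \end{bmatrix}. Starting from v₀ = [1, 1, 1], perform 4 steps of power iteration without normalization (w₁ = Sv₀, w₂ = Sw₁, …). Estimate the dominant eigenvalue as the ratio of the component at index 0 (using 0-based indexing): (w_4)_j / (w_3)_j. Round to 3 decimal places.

w1 = Sv₀ = (3·1 + (-1)·1 + 0·1; (-1)·1 + 2·1 + 0·1; 0·1 + 0·1 + 2·1) = (2, 1, 2)
w2 = Sw1 = (3·2 + (-1)·1 + 0·2; (-1)·2 + 2·1 + 0·2; 0·2 + 0·1 + 2·2) = (5, 0, 4)
w3 = Sw2 = (15, -5, 8)
w4 = Sw3 = (50, -25, 16)
Ratio at component: 50 / 15 = 3.333

λ ≈ 3.333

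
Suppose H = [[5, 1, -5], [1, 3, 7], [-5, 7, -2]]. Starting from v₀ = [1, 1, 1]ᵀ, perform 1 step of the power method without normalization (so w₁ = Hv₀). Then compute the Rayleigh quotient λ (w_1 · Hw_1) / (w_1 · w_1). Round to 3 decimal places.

3.197

w1 = Hv₀ = (5·1 + 1·1 + (-5)·1; 1·1 + 3·1 + 7·1; (-5)·1 + 7·1 + (-2)·1) = (1, 11, 0)
Hw1 = (16, 34, 72)
w1·Hw1 = 1·16 + 11·34 + 0·72 = 390; w1·w1 = 1·1 + 11·11 + 0·0 = 122
λ ≈ 390/122 = 3.197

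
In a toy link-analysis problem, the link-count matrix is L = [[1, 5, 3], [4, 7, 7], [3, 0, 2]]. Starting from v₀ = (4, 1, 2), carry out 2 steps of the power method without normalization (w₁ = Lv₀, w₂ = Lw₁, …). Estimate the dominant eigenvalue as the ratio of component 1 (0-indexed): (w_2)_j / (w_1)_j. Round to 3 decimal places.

w1 = Lv₀ = (15, 37, 16)
w2 = Lw1 = (248, 431, 77)
Ratio at component: 431 / 37 = 11.649

λ ≈ 11.649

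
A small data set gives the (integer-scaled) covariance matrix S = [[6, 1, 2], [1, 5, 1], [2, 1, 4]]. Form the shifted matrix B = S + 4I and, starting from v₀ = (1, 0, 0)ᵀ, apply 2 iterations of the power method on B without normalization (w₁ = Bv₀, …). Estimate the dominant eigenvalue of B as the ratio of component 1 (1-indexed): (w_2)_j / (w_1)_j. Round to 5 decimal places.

10.50000

B = S + 4I has rows (10, 1, 2); (1, 9, 1); (2, 1, 8)
w1 = Bv₀ = (10·1 + 1·0 + 2·0; 1·1 + 9·0 + 1·0; 2·1 + 1·0 + 8·0) = (10, 1, 2)
w2 = Bw1 = (10·10 + 1·1 + 2·2; 1·10 + 9·1 + 1·2; 2·10 + 1·1 + 8·2) = (105, 21, 37)
Ratio: 105/10 = 10.50000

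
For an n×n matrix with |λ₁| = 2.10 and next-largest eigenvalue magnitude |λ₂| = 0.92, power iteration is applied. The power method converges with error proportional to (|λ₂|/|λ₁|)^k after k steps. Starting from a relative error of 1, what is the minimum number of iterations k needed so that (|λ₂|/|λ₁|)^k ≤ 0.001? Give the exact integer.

|λ₂/λ₁| = 0.92/2.10 = 0.43810
Need k ≥ ln(0.001) / ln(0.43810) = -6.9078 / -0.8253 ≈ 8.370
Smallest integer k satisfying the bound: 9

9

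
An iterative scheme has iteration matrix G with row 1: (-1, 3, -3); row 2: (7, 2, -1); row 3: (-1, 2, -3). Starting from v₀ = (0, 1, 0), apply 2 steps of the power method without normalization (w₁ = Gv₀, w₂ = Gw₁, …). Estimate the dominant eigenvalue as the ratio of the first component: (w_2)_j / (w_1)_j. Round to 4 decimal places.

λ ≈ -1.0000

w1 = Gv₀ = (3, 2, 2)
w2 = Gw1 = (-3, 23, -5)
Ratio at component: -3 / 3 = -1.0000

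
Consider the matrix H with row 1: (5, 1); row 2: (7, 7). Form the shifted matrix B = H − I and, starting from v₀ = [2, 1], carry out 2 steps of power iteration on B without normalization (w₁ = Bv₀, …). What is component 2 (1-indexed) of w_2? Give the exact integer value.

B = H − I has rows (4, 1); (7, 6)
w1 = Bv₀ = (4·2 + 1·1; 7·2 + 6·1) = (9, 20)
w2 = Bw1 = (4·9 + 1·20; 7·9 + 6·20) = (56, 183)
Requested component of w2: 183

183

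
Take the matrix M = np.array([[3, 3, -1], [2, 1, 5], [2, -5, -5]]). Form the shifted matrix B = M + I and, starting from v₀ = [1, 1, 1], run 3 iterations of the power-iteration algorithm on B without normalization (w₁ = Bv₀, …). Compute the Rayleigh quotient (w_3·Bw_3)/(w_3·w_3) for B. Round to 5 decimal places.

μ ≈ 2.84013

B = M + I has rows (4, 3, -1); (2, 2, 5); (2, -5, -4)
w1 = Bv₀ = (4·1 + 3·1 + (-1)·1; 2·1 + 2·1 + 5·1; 2·1 + (-5)·1 + (-4)·1) = (6, 9, -7)
w2 = Bw1 = (4·6 + 3·9 + (-1)·(-7); 2·6 + 2·9 + 5·(-7); 2·6 + (-5)·9 + (-4)·(-7)) = (58, -5, -5)
w3 = Bw2 = (222, 81, 161)
Bw3 = (970, 1411, -605)
w3·Bw3 = 232226; w3·w3 = 81766; μ ≈ 232226/81766 = 2.84013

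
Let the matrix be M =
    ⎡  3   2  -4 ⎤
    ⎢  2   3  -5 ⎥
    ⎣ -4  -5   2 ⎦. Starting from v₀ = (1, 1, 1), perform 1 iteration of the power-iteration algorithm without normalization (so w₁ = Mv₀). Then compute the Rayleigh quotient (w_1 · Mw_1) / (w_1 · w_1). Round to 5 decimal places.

w1 = Mv₀ = (3·1 + 2·1 + (-4)·1; 2·1 + 3·1 + (-5)·1; (-4)·1 + (-5)·1 + 2·1) = (1, 0, -7)
Mw1 = (31, 37, -18)
w1·Mw1 = 1·31 + 0·37 + (-7)·(-18) = 157; w1·w1 = 1·1 + 0·0 + (-7)·(-7) = 50
λ ≈ 157/50 = 3.14000

λ ≈ 3.14000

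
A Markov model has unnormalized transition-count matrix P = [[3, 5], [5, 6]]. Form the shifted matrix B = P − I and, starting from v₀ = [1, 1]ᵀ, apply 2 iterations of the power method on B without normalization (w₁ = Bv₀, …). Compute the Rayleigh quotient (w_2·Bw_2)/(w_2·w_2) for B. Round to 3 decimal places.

8.720

B = P − I has rows (2, 5); (5, 5)
w1 = Bv₀ = (7, 10)
w2 = Bw1 = (64, 85)
Bw2 = (553, 745)
w2·Bw2 = 98717; w2·w2 = 11321; μ ≈ 98717/11321 = 8.720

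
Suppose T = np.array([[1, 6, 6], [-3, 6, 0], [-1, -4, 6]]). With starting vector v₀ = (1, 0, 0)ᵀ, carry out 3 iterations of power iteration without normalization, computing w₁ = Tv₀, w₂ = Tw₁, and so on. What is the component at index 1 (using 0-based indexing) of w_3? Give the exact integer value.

w1 = Tv₀ = (1, -3, -1)
w2 = Tw1 = (-23, -21, 5)
w3 = Tw2 = (-119, -57, 137)
The requested component of w3 is -57.

-57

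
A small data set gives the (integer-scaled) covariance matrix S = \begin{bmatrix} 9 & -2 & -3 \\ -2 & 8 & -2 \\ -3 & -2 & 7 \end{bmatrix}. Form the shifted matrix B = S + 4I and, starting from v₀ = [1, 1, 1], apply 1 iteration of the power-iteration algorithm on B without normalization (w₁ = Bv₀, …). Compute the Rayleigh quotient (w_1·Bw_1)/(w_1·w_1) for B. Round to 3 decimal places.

B = S + 4I has rows (13, -2, -3); (-2, 12, -2); (-3, -2, 11)
w1 = Bv₀ = (8, 8, 6)
Bw1 = (70, 68, 26)
w1·Bw1 = 1260; w1·w1 = 164; μ ≈ 1260/164 = 7.683

7.683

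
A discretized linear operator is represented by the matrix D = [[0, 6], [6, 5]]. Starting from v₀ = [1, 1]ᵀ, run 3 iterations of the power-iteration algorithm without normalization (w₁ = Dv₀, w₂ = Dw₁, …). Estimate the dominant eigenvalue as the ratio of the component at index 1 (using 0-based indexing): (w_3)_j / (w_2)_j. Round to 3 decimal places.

w1 = Dv₀ = (6, 11)
w2 = Dw1 = (66, 91)
w3 = Dw2 = (546, 851)
Ratio at component: 851 / 91 = 9.352

9.352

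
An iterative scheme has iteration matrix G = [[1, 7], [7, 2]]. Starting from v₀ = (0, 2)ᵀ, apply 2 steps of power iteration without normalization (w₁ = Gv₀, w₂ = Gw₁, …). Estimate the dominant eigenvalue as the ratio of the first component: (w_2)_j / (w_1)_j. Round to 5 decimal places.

w1 = Gv₀ = (1·0 + 7·2; 7·0 + 2·2) = (14, 4)
w2 = Gw1 = (1·14 + 7·4; 7·14 + 2·4) = (42, 106)
Ratio at component: 42 / 14 = 3.00000

λ ≈ 3.00000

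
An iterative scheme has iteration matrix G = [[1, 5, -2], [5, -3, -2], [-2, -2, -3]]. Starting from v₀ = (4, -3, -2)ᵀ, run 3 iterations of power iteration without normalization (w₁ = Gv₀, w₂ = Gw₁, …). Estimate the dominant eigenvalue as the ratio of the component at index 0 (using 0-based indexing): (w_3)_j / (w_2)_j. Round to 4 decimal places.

w1 = Gv₀ = (1·4 + 5·(-3) + (-2)·(-2); 5·4 + (-3)·(-3) + (-2)·(-2); (-2)·4 + (-2)·(-3) + (-3)·(-2)) = (-7, 33, 4)
w2 = Gw1 = (1·(-7) + 5·33 + (-2)·4; 5·(-7) + (-3)·33 + (-2)·4; (-2)·(-7) + (-2)·33 + (-3)·4) = (150, -142, -64)
w3 = Gw2 = (-432, 1304, 176)
Ratio at component: -432 / 150 = -2.8800

λ ≈ -2.8800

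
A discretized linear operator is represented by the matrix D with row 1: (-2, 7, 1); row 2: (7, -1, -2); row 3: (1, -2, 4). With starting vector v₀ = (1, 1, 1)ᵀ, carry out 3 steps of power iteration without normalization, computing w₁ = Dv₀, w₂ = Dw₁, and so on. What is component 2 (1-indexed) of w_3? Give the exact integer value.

w1 = Dv₀ = (6, 4, 3)
w2 = Dw1 = (19, 32, 10)
w3 = Dw2 = (196, 81, -5)
The requested component of w3 is 81.

81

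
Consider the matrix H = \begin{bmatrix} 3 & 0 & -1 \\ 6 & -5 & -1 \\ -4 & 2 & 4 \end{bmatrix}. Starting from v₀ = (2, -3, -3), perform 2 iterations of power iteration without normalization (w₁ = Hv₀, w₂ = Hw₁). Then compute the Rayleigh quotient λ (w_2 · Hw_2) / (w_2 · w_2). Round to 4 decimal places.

λ ≈ 0.9970

w1 = Hv₀ = (3·2 + 0·(-3) + (-1)·(-3); 6·2 + (-5)·(-3) + (-1)·(-3); (-4)·2 + 2·(-3) + 4·(-3)) = (9, 30, -26)
w2 = Hw1 = (3·9 + 0·30 + (-1)·(-26); 6·9 + (-5)·30 + (-1)·(-26); (-4)·9 + 2·30 + 4·(-26)) = (53, -70, -80)
Hw2 = (239, 748, -672)
w2·Hw2 = 53·239 + (-70)·748 + (-80)·(-672) = 14067; w2·w2 = 53·53 + (-70)·(-70) + (-80)·(-80) = 14109
λ ≈ 14067/14109 = 0.9970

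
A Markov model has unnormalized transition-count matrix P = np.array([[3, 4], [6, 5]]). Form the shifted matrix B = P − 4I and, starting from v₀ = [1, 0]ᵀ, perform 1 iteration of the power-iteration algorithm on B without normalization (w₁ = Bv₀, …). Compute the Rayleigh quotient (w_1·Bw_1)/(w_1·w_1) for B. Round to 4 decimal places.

B = P − 4I has rows (-1, 4); (6, 1)
w1 = Bv₀ = (-1, 6)
Bw1 = (25, 0)
w1·Bw1 = -25; w1·w1 = 37; μ ≈ -25/37 = -0.6757

μ ≈ -0.6757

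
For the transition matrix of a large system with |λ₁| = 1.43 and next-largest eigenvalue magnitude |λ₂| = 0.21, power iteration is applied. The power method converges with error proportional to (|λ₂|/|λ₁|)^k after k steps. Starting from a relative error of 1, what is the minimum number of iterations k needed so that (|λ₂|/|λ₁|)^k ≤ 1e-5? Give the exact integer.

|λ₂/λ₁| = 0.21/1.43 = 0.14685
Need k ≥ ln(1e-5) / ln(0.14685) = -11.5129 / -1.9183 ≈ 6.002
Smallest integer k satisfying the bound: 7

7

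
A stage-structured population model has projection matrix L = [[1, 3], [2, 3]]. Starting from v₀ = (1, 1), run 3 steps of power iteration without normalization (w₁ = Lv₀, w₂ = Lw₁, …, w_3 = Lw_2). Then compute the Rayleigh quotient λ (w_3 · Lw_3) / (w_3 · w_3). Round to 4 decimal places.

λ ≈ 4.6460

w1 = Lv₀ = (1·1 + 3·1; 2·1 + 3·1) = (4, 5)
w2 = Lw1 = (1·4 + 3·5; 2·4 + 3·5) = (19, 23)
w3 = Lw2 = (88, 107)
Lw3 = (409, 497)
w3·Lw3 = 88·409 + 107·497 = 89171; w3·w3 = 88·88 + 107·107 = 19193
λ ≈ 89171/19193 = 4.6460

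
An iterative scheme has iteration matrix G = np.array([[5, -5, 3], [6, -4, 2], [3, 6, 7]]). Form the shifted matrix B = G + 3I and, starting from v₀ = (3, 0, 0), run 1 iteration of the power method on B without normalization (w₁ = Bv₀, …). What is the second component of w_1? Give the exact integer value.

18

B = G + 3I has rows (8, -5, 3); (6, -1, 2); (3, 6, 10)
w1 = Bv₀ = (24, 18, 9)
Requested component of w1: 18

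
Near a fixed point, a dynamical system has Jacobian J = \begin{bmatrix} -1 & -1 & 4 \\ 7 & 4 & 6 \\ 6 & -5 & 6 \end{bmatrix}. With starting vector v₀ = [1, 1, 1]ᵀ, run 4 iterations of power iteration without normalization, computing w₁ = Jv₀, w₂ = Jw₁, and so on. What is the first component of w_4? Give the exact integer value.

w1 = Jv₀ = (2, 17, 7)
w2 = Jw1 = (9, 124, -31)
w3 = Jw2 = (-257, 373, -752)
w4 = Jw3 = (-3124, -4819, -7919)
The requested component of w4 is -3124.

-3124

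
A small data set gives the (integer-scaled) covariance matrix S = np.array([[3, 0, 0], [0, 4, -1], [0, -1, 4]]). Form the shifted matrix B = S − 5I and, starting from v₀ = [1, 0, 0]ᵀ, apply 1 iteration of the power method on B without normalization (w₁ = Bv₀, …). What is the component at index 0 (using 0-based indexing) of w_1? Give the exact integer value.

B = S − 5I has rows (-2, 0, 0); (0, -1, -1); (0, -1, -1)
w1 = Bv₀ = ((-2)·1 + 0·0 + 0·0; 0·1 + (-1)·0 + (-1)·0; 0·1 + (-1)·0 + (-1)·0) = (-2, 0, 0)
Requested component of w1: -2

-2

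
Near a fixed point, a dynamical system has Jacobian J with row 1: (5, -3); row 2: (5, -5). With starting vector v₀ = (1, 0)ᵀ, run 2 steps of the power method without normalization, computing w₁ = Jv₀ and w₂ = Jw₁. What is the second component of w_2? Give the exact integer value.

0

w1 = Jv₀ = (5·1 + (-3)·0; 5·1 + (-5)·0) = (5, 5)
w2 = Jw1 = (5·5 + (-3)·5; 5·5 + (-5)·5) = (10, 0)
The requested component of w2 is 0.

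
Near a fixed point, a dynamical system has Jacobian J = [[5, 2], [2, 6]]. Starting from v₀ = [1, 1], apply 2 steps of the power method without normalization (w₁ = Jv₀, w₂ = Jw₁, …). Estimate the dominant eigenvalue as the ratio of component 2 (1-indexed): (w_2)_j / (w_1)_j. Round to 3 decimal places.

w1 = Jv₀ = (5·1 + 2·1; 2·1 + 6·1) = (7, 8)
w2 = Jw1 = (5·7 + 2·8; 2·7 + 6·8) = (51, 62)
Ratio at component: 62 / 8 = 7.750

7.750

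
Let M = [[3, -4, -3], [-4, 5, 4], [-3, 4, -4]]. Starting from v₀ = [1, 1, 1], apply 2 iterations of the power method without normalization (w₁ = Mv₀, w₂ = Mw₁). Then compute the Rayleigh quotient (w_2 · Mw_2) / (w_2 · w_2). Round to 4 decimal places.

λ ≈ 5.9480

w1 = Mv₀ = (-4, 5, -3)
w2 = Mw1 = (-23, 29, 44)
Mw2 = (-317, 413, 9)
w2·Mw2 = (-23)·(-317) + 29·413 + 44·9 = 19664; w2·w2 = (-23)·(-23) + 29·29 + 44·44 = 3306
λ ≈ 19664/3306 = 5.9480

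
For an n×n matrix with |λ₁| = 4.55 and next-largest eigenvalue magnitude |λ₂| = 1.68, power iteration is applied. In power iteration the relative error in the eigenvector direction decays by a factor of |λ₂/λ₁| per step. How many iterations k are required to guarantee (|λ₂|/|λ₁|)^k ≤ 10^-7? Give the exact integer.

|λ₂/λ₁| = 1.68/4.55 = 0.36923
Need k ≥ ln(10^-7) / ln(0.36923) = -16.1181 / -0.9963 ≈ 16.177
Smallest integer k satisfying the bound: 17

17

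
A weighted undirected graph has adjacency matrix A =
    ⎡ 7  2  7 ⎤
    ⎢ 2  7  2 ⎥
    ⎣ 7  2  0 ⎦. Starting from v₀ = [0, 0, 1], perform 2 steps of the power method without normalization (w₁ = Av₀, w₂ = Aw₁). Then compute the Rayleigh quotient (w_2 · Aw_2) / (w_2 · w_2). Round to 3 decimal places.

w1 = Av₀ = (7·0 + 2·0 + 7·1; 2·0 + 7·0 + 2·1; 7·0 + 2·0 + 0·1) = (7, 2, 0)
w2 = Aw1 = (7·7 + 2·2 + 7·0; 2·7 + 7·2 + 2·0; 7·7 + 2·2 + 0·0) = (53, 28, 53)
Aw2 = (798, 408, 427)
w2·Aw2 = 53·798 + 28·408 + 53·427 = 76349; w2·w2 = 53·53 + 28·28 + 53·53 = 6402
λ ≈ 76349/6402 = 11.926

λ ≈ 11.926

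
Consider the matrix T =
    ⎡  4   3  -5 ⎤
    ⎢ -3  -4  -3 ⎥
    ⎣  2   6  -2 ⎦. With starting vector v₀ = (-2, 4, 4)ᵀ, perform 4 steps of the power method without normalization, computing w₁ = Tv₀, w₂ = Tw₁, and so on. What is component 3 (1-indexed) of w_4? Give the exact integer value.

w1 = Tv₀ = (4·(-2) + 3·4 + (-5)·4; (-3)·(-2) + (-4)·4 + (-3)·4; 2·(-2) + 6·4 + (-2)·4) = (-16, -22, 12)
w2 = Tw1 = (4·(-16) + 3·(-22) + (-5)·12; (-3)·(-16) + (-4)·(-22) + (-3)·12; 2·(-16) + 6·(-22) + (-2)·12) = (-190, 100, -188)
w3 = Tw2 = (480, 734, 596)
w4 = Tw3 = (1142, -6164, 4172)
The requested component of w4 is 4172.

4172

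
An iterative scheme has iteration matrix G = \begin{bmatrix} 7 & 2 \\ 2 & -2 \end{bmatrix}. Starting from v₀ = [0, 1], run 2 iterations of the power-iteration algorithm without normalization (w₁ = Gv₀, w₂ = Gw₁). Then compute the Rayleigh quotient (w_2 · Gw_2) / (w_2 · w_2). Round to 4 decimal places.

w1 = Gv₀ = (7·0 + 2·1; 2·0 + (-2)·1) = (2, -2)
w2 = Gw1 = (7·2 + 2·(-2); 2·2 + (-2)·(-2)) = (10, 8)
Gw2 = (86, 4)
w2·Gw2 = 10·86 + 8·4 = 892; w2·w2 = 10·10 + 8·8 = 164
λ ≈ 892/164 = 5.4390

5.4390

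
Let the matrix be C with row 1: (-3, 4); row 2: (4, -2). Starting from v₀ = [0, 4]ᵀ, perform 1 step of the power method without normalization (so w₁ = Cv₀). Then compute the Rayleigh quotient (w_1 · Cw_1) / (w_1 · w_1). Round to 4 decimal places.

-6.0000

w1 = Cv₀ = ((-3)·0 + 4·4; 4·0 + (-2)·4) = (16, -8)
Cw1 = (-80, 80)
w1·Cw1 = 16·(-80) + (-8)·80 = -1920; w1·w1 = 16·16 + (-8)·(-8) = 320
λ ≈ -1920/320 = -6.0000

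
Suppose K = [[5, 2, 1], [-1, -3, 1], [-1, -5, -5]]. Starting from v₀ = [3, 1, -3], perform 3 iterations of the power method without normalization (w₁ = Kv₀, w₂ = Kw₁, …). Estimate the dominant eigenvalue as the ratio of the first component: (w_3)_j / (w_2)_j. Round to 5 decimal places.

w1 = Kv₀ = (5·3 + 2·1 + 1·(-3); (-1)·3 + (-3)·1 + 1·(-3); (-1)·3 + (-5)·1 + (-5)·(-3)) = (14, -9, 7)
w2 = Kw1 = (5·14 + 2·(-9) + 1·7; (-1)·14 + (-3)·(-9) + 1·7; (-1)·14 + (-5)·(-9) + (-5)·7) = (59, 20, -4)
w3 = Kw2 = (331, -123, -139)
Ratio at component: 331 / 59 = 5.61017

5.61017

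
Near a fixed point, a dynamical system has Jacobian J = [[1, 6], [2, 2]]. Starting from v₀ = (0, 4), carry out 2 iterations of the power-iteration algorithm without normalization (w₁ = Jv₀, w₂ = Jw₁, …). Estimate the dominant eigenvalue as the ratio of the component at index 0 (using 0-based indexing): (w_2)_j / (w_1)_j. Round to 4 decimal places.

w1 = Jv₀ = (1·0 + 6·4; 2·0 + 2·4) = (24, 8)
w2 = Jw1 = (1·24 + 6·8; 2·24 + 2·8) = (72, 64)
Ratio at component: 72 / 24 = 3.0000

3.0000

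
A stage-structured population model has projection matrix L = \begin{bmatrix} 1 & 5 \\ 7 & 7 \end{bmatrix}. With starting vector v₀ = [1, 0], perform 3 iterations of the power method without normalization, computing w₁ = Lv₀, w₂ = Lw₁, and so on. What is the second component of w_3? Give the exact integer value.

644

w1 = Lv₀ = (1·1 + 5·0; 7·1 + 7·0) = (1, 7)
w2 = Lw1 = (1·1 + 5·7; 7·1 + 7·7) = (36, 56)
w3 = Lw2 = (316, 644)
The requested component of w3 is 644.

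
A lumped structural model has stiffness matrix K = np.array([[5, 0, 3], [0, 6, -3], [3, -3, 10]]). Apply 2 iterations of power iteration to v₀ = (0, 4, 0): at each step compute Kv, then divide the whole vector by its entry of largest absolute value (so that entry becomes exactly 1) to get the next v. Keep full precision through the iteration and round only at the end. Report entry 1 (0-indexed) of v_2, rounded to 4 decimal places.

Kv0 = (0.00000, 24.00000, -12.00000); divide by 24.00000 → v1 = (0.00000, 1.00000, -0.50000)
Kv1 = (-1.50000, 7.50000, -8.00000); divide by -8.00000 → v2 = (0.18750, -0.93750, 1.00000)
Requested entry of v2: 180/-192 = -0.9375

-0.9375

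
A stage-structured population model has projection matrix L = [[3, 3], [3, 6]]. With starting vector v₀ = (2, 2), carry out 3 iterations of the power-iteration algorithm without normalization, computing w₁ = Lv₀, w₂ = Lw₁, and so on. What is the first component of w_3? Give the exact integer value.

702

w1 = Lv₀ = (3·2 + 3·2; 3·2 + 6·2) = (12, 18)
w2 = Lw1 = (3·12 + 3·18; 3·12 + 6·18) = (90, 144)
w3 = Lw2 = (702, 1134)
The requested component of w3 is 702.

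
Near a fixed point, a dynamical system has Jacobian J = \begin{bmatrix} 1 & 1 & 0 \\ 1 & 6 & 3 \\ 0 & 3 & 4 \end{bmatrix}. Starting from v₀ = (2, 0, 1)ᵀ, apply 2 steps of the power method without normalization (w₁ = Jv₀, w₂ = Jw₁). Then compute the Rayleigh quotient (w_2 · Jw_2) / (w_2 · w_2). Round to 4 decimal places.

8.2515

w1 = Jv₀ = (2, 5, 4)
w2 = Jw1 = (7, 44, 31)
Jw2 = (51, 364, 256)
w2·Jw2 = 7·51 + 44·364 + 31·256 = 24309; w2·w2 = 7·7 + 44·44 + 31·31 = 2946
λ ≈ 24309/2946 = 8.2515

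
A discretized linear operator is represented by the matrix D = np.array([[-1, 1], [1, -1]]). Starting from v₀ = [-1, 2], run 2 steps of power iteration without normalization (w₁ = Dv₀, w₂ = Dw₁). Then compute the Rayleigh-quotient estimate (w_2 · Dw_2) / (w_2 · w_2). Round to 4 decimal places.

w1 = Dv₀ = (3, -3)
w2 = Dw1 = (-6, 6)
Dw2 = (12, -12)
w2·Dw2 = (-6)·12 + 6·(-12) = -144; w2·w2 = (-6)·(-6) + 6·6 = 72
λ ≈ -144/72 = -2.0000

-2.0000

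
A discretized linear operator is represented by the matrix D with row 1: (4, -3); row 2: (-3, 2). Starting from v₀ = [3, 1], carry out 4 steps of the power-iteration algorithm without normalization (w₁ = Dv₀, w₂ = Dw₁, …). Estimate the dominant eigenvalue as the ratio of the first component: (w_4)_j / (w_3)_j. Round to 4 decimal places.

λ ≈ 6.1624

w1 = Dv₀ = (9, -7)
w2 = Dw1 = (57, -41)
w3 = Dw2 = (351, -253)
w4 = Dw3 = (2163, -1559)
Ratio at component: 2163 / 351 = 6.1624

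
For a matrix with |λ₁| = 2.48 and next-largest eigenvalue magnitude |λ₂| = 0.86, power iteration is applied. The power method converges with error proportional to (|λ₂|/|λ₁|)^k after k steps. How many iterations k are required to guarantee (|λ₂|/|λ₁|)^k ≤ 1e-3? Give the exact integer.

7

|λ₂/λ₁| = 0.86/2.48 = 0.34677
Need k ≥ ln(1e-3) / ln(0.34677) = -6.9078 / -1.0591 ≈ 6.522
Smallest integer k satisfying the bound: 7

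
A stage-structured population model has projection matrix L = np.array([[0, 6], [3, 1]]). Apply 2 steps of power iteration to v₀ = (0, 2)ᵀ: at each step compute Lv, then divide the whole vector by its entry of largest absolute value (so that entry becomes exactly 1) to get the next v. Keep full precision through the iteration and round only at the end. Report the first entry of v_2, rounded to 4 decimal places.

Lv0 = (12.00000, 2.00000); divide by 12.00000 → v1 = (1.00000, 0.16667)
Lv1 = (1.00000, 3.16667); divide by 3.16667 → v2 = (0.31579, 1.00000)
Requested entry of v2: 12/38 = 0.3158

0.3158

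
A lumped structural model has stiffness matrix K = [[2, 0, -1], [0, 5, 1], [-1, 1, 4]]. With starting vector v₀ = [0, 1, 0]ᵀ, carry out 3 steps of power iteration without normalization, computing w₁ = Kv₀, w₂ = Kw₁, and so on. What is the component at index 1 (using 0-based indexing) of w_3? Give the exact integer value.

w1 = Kv₀ = (2·0 + 0·1 + (-1)·0; 0·0 + 5·1 + 1·0; (-1)·0 + 1·1 + 4·0) = (0, 5, 1)
w2 = Kw1 = (2·0 + 0·5 + (-1)·1; 0·0 + 5·5 + 1·1; (-1)·0 + 1·5 + 4·1) = (-1, 26, 9)
w3 = Kw2 = (-11, 139, 63)
The requested component of w3 is 139.

139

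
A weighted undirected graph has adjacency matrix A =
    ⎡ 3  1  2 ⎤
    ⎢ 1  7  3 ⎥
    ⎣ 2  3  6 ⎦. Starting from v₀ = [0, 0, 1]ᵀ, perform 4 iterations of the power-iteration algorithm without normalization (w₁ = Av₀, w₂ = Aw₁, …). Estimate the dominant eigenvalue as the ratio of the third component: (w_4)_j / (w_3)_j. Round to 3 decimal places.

w1 = Av₀ = (2, 3, 6)
w2 = Aw1 = (21, 41, 49)
w3 = Aw2 = (202, 455, 459)
w4 = Aw3 = (1979, 4764, 4523)
Ratio at component: 4523 / 459 = 9.854

λ ≈ 9.854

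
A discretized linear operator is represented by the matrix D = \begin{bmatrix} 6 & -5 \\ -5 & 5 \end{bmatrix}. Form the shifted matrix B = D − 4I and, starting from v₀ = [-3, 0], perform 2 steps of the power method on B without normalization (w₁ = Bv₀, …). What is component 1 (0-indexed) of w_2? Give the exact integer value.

45

B = D − 4I has rows (2, -5); (-5, 1)
w1 = Bv₀ = (2·(-3) + (-5)·0; (-5)·(-3) + 1·0) = (-6, 15)
w2 = Bw1 = (2·(-6) + (-5)·15; (-5)·(-6) + 1·15) = (-87, 45)
Requested component of w2: 45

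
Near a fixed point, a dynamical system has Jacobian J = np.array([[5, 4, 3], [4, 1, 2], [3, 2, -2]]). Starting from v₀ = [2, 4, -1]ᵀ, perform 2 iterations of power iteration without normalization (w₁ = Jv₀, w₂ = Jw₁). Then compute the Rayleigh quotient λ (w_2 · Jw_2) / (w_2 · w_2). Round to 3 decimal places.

λ ≈ 8.573

w1 = Jv₀ = (23, 10, 16)
w2 = Jw1 = (203, 134, 57)
Jw2 = (1722, 1060, 763)
w2·Jw2 = 203·1722 + 134·1060 + 57·763 = 535097; w2·w2 = 203·203 + 134·134 + 57·57 = 62414
λ ≈ 535097/62414 = 8.573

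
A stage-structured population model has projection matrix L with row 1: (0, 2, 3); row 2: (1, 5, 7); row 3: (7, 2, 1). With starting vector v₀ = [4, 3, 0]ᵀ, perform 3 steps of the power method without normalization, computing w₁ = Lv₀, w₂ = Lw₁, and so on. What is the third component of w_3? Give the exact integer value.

w1 = Lv₀ = (0·4 + 2·3 + 3·0; 1·4 + 5·3 + 7·0; 7·4 + 2·3 + 1·0) = (6, 19, 34)
w2 = Lw1 = (0·6 + 2·19 + 3·34; 1·6 + 5·19 + 7·34; 7·6 + 2·19 + 1·34) = (140, 339, 114)
w3 = Lw2 = (1020, 2633, 1772)
The requested component of w3 is 1772.

1772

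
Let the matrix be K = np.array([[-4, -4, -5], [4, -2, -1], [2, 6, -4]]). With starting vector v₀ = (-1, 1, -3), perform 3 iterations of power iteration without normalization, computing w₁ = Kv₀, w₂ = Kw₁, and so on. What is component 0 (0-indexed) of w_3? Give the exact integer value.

572

w1 = Kv₀ = ((-4)·(-1) + (-4)·1 + (-5)·(-3); 4·(-1) + (-2)·1 + (-1)·(-3); 2·(-1) + 6·1 + (-4)·(-3)) = (15, -3, 16)
w2 = Kw1 = ((-4)·15 + (-4)·(-3) + (-5)·16; 4·15 + (-2)·(-3) + (-1)·16; 2·15 + 6·(-3) + (-4)·16) = (-128, 50, -52)
w3 = Kw2 = (572, -560, 252)
The requested component of w3 is 572.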